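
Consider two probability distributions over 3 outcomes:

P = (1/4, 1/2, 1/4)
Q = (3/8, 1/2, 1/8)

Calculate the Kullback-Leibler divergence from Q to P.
D(P||Q) = Σ P(i) log₂(P(i)/Q(i))
  i=0: (1/4) × log₂((1/4)/(3/8)) = (1/4) × log₂(2/3) = -0.1462
  i=1: (1/2) × log₂((1/2)/(1/2)) = (1/2) × log₂(1) = 0.0000
  i=2: (1/4) × log₂((1/4)/(1/8)) = (1/4) × log₂(2) = 0.2500
D(P||Q) = -0.1462 + 0.0000 + 0.2500
  = 0.1038 bits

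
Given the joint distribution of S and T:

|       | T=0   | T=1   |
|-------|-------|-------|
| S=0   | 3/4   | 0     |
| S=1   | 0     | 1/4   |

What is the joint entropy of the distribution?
H(S,T) = -Σ P(S,T) log₂ P(S,T), summed over the non-zero cells:
H(S,T) = -[(3/4)·log₂(3/4) + (1/4)·log₂(1/4)]
  = 0.3113 + 0.5000
  = 0.8113 bits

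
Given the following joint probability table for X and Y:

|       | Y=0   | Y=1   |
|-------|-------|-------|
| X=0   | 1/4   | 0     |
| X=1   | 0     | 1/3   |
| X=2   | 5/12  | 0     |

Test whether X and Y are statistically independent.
Marginal P(X) (row sums):
  P(X=0) = 1/4 + 0 = 1/4
  P(X=1) = 0 + 1/3 = 1/3
  P(X=2) = 5/12 + 0 = 5/12
Marginal P(Y) (column sums):
  P(Y=0) = 1/4 + 0 + 5/12 = 2/3
  P(Y=1) = 0 + 1/3 + 0 = 1/3

X and Y are independent iff P(X=i,Y=j) = P(X=i)·P(Y=j) for every cell.
  P(X=0)·P(Y=0) = 1/4 × 2/3 = 1/6, but P(X=0,Y=0) = 1/4 ✗

No, X and Y are not independent. Quantitatively, I(X;Y) > 0:

H(X) = -[(1/4)·log₂(1/4) + (1/3)·log₂(1/3) + (5/12)·log₂(5/12)]
  = 0.5000 + 0.5283 + 0.5263
  = 1.5546 bits
H(Y) = -[(2/3)·log₂(2/3) + (1/3)·log₂(1/3)]
  = 0.3900 + 0.5283
  = 0.9183 bits
H(X,Y) = -[(1/4)·log₂(1/4) + (1/3)·log₂(1/3) + (5/12)·log₂(5/12)]
  = 0.5000 + 0.5283 + 0.5263
  = 1.5546 bits
I(X;Y) = H(X) + H(Y) - H(X,Y) = 1.5546 + 0.9183 - 1.5546 = 0.9183 bits > 0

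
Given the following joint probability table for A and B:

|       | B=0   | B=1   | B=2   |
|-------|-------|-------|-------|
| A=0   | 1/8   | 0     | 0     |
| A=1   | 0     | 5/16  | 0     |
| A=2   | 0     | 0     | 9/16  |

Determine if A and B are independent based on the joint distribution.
Marginal P(A) (row sums):
  P(A=0) = 1/8 + 0 + 0 = 1/8
  P(A=1) = 0 + 5/16 + 0 = 5/16
  P(A=2) = 0 + 0 + 9/16 = 9/16
Marginal P(B) (column sums):
  P(B=0) = 1/8 + 0 + 0 = 1/8
  P(B=1) = 0 + 5/16 + 0 = 5/16
  P(B=2) = 0 + 0 + 9/16 = 9/16

A and B are independent iff P(A=i,B=j) = P(A=i)·P(B=j) for every cell.
  P(A=0)·P(B=0) = 1/8 × 1/8 = 1/64, but P(A=0,B=0) = 1/8 ✗

No, A and B are not independent. Quantitatively, I(A;B) > 0:

H(A) = -[(1/8)·log₂(1/8) + (5/16)·log₂(5/16) + (9/16)·log₂(9/16)]
  = 0.3750 + 0.5244 + 0.4669
  = 1.3663 bits
H(B) = -[(1/8)·log₂(1/8) + (5/16)·log₂(5/16) + (9/16)·log₂(9/16)]
  = 0.3750 + 0.5244 + 0.4669
  = 1.3663 bits
H(A,B) = -[(1/8)·log₂(1/8) + (5/16)·log₂(5/16) + (9/16)·log₂(9/16)]
  = 0.3750 + 0.5244 + 0.4669
  = 1.3663 bits
I(A;B) = H(A) + H(B) - H(A,B) = 1.3663 + 1.3663 - 1.3663 = 1.3663 bits > 0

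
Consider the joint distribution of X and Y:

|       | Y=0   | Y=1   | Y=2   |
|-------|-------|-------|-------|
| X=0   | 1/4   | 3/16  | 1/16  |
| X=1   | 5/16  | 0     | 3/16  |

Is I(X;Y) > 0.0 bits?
Marginal P(X) (row sums):
  P(X=0) = 1/4 + 3/16 + 1/16 = 1/2
  P(X=1) = 5/16 + 0 + 3/16 = 1/2
Marginal P(Y) (column sums):
  P(Y=0) = 1/4 + 5/16 = 9/16
  P(Y=1) = 3/16 + 0 = 3/16
  P(Y=2) = 1/16 + 3/16 = 1/4

H(X) = -[(1/2)·log₂(1/2) + (1/2)·log₂(1/2)]
  = 0.5000 + 0.5000
  = 1.0000 bits
H(Y) = -[(9/16)·log₂(9/16) + (3/16)·log₂(3/16) + (1/4)·log₂(1/4)]
  = 0.4669 + 0.4528 + 0.5000
  = 1.4197 bits
H(X,Y) = -[(1/4)·log₂(1/4) + (3/16)·log₂(3/16) + (1/16)·log₂(1/16) + (5/16)·log₂(5/16) + (3/16)·log₂(3/16)]
  = 0.5000 + 0.4528 + 0.2500 + 0.5244 + 0.4528
  = 2.1800 bits

I(X;Y) = H(X) + H(Y) - H(X,Y)
  = 1.0000 + 1.4197 - 2.1800
  = 0.2397 bits

Yes. I(X;Y) = 0.2397 bits, which is > 0.0 bits.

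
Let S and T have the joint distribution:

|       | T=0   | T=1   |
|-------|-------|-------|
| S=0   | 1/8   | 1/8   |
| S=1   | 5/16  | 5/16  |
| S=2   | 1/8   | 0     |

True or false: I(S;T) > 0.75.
Marginal P(S) (row sums):
  P(S=0) = 1/8 + 1/8 = 1/4
  P(S=1) = 5/16 + 5/16 = 5/8
  P(S=2) = 1/8 + 0 = 1/8
Marginal P(T) (column sums):
  P(T=0) = 1/8 + 5/16 + 1/8 = 9/16
  P(T=1) = 1/8 + 5/16 + 0 = 7/16

H(S) = -[(1/4)·log₂(1/4) + (5/8)·log₂(5/8) + (1/8)·log₂(1/8)]
  = 0.5000 + 0.4238 + 0.3750
  = 1.2988 bits
H(T) = -[(9/16)·log₂(9/16) + (7/16)·log₂(7/16)]
  = 0.4669 + 0.5218
  = 0.9887 bits
H(S,T) = -[(1/8)·log₂(1/8) + (1/8)·log₂(1/8) + (5/16)·log₂(5/16) + (5/16)·log₂(5/16) + (1/8)·log₂(1/8)]
  = 0.3750 + 0.3750 + 0.5244 + 0.5244 + 0.3750
  = 2.1738 bits

I(S;T) = H(S) + H(T) - H(S,T)
  = 1.2988 + 0.9887 - 2.1738
  = 0.1137 bits

False. I(S;T) = 0.1137 bits, which is ≤ 0.75 bits.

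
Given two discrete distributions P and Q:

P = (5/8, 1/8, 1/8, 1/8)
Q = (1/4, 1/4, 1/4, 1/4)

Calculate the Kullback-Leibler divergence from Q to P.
D(P||Q) = Σ P(i) log₂(P(i)/Q(i))
  i=0: (5/8) × log₂((5/8)/(1/4)) = (5/8) × log₂(5/2) = 0.8262
  i=1: (1/8) × log₂((1/8)/(1/4)) = (1/8) × log₂(1/2) = -0.1250
  i=2: (1/8) × log₂((1/8)/(1/4)) = (1/8) × log₂(1/2) = -0.1250
  i=3: (1/8) × log₂((1/8)/(1/4)) = (1/8) × log₂(1/2) = -0.1250
D(P||Q) = 0.8262 - 0.1250 - 0.1250 - 0.1250
  = 0.4512 bits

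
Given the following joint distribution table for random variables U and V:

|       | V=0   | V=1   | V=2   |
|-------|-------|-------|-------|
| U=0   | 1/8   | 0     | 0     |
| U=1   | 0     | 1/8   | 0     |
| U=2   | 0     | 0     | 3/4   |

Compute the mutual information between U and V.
Marginal P(U) (row sums):
  P(U=0) = 1/8 + 0 + 0 = 1/8
  P(U=1) = 0 + 1/8 + 0 = 1/8
  P(U=2) = 0 + 0 + 3/4 = 3/4
Marginal P(V) (column sums):
  P(V=0) = 1/8 + 0 + 0 = 1/8
  P(V=1) = 0 + 1/8 + 0 = 1/8
  P(V=2) = 0 + 0 + 3/4 = 3/4

H(U) = -[(1/8)·log₂(1/8) + (1/8)·log₂(1/8) + (3/4)·log₂(3/4)]
  = 0.3750 + 0.3750 + 0.3113
  = 1.0613 bits
H(V) = -[(1/8)·log₂(1/8) + (1/8)·log₂(1/8) + (3/4)·log₂(3/4)]
  = 0.3750 + 0.3750 + 0.3113
  = 1.0613 bits
H(U,V) = -[(1/8)·log₂(1/8) + (1/8)·log₂(1/8) + (3/4)·log₂(3/4)]
  = 0.3750 + 0.3750 + 0.3113
  = 1.0613 bits

I(U;V) = H(U) + H(V) - H(U,V)
  = 1.0613 + 1.0613 - 1.0613
  = 1.0613 bits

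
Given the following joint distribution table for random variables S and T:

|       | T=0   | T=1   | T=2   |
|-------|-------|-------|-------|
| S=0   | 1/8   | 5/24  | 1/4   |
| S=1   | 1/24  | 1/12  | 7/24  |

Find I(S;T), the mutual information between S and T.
Marginal P(S) (row sums):
  P(S=0) = 1/8 + 5/24 + 1/4 = 7/12
  P(S=1) = 1/24 + 1/12 + 7/24 = 5/12
Marginal P(T) (column sums):
  P(T=0) = 1/8 + 1/24 = 1/6
  P(T=1) = 5/24 + 1/12 = 7/24
  P(T=2) = 1/4 + 7/24 = 13/24

H(S) = -[(7/12)·log₂(7/12) + (5/12)·log₂(5/12)]
  = 0.4536 + 0.5263
  = 0.9799 bits
H(T) = -[(1/6)·log₂(1/6) + (7/24)·log₂(7/24) + (13/24)·log₂(13/24)]
  = 0.4308 + 0.5185 + 0.4791
  = 1.4284 bits
H(S,T) = -[(1/8)·log₂(1/8) + (5/24)·log₂(5/24) + (1/4)·log₂(1/4) + (1/24)·log₂(1/24) + (1/12)·log₂(1/12) + (7/24)·log₂(7/24)]
  = 0.3750 + 0.4715 + 0.5000 + 0.1910 + 0.2987 + 0.5185
  = 2.3547 bits

I(S;T) = H(S) + H(T) - H(S,T)
  = 0.9799 + 1.4284 - 2.3547
  = 0.0536 bits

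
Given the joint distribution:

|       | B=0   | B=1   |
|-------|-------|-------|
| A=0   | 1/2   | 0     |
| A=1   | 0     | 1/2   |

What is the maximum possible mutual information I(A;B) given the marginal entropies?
The upper bound on mutual information is I(A;B) ≤ min(H(A), H(B)).

Marginal P(A) (row sums):
  P(A=0) = 1/2 + 0 = 1/2
  P(A=1) = 0 + 1/2 = 1/2
Marginal P(B) (column sums):
  P(B=0) = 1/2 + 0 = 1/2
  P(B=1) = 0 + 1/2 = 1/2

H(A) = -[(1/2)·log₂(1/2) + (1/2)·log₂(1/2)]
  = 0.5000 + 0.5000
  = 1.0000 bits
H(B) = -[(1/2)·log₂(1/2) + (1/2)·log₂(1/2)]
  = 0.5000 + 0.5000
  = 1.0000 bits

Maximum possible I(A;B) = min(1.0000, 1.0000) = 1.0000 bits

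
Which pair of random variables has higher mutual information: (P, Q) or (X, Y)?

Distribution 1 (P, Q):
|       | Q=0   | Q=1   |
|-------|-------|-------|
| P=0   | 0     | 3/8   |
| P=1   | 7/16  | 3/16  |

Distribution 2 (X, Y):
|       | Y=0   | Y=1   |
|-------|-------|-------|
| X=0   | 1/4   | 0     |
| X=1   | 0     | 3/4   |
Distribution 1 (P, Q):
Marginal P(P) (row sums):
  P(P=0) = 0 + 3/8 = 3/8
  P(P=1) = 7/16 + 3/16 = 5/8
Marginal P(Q) (column sums):
  P(Q=0) = 0 + 7/16 = 7/16
  P(Q=1) = 3/8 + 3/16 = 9/16

H(P) = -[(3/8)·log₂(3/8) + (5/8)·log₂(5/8)]
  = 0.5306 + 0.4238
  = 0.9544 bits
H(Q) = -[(7/16)·log₂(7/16) + (9/16)·log₂(9/16)]
  = 0.5218 + 0.4669
  = 0.9887 bits
H(P,Q) = -[(3/8)·log₂(3/8) + (7/16)·log₂(7/16) + (3/16)·log₂(3/16)]
  = 0.5306 + 0.5218 + 0.4528
  = 1.5052 bits

I(P;Q) = H(P) + H(Q) - H(P,Q)
  = 0.9544 + 0.9887 - 1.5052
  = 0.4379 bits

Distribution 2 (X, Y):
Marginal P(X) (row sums):
  P(X=0) = 1/4 + 0 = 1/4
  P(X=1) = 0 + 3/4 = 3/4
Marginal P(Y) (column sums):
  P(Y=0) = 1/4 + 0 = 1/4
  P(Y=1) = 0 + 3/4 = 3/4

H(X) = -[(1/4)·log₂(1/4) + (3/4)·log₂(3/4)]
  = 0.5000 + 0.3113
  = 0.8113 bits
H(Y) = -[(1/4)·log₂(1/4) + (3/4)·log₂(3/4)]
  = 0.5000 + 0.3113
  = 0.8113 bits
H(X,Y) = -[(1/4)·log₂(1/4) + (3/4)·log₂(3/4)]
  = 0.5000 + 0.3113
  = 0.8113 bits

I(X;Y) = H(X) + H(Y) - H(X,Y)
  = 0.8113 + 0.8113 - 0.8113
  = 0.8113 bits

I(X;Y) = 0.8113 bits > I(P;Q) = 0.4379 bits, so (X, Y) has the higher mutual information (stronger dependence).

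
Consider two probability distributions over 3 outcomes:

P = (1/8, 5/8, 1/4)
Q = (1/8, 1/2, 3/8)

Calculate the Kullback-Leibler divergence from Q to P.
D(P||Q) = Σ P(i) log₂(P(i)/Q(i))
  i=0: (1/8) × log₂((1/8)/(1/8)) = (1/8) × log₂(1) = 0.0000
  i=1: (5/8) × log₂((5/8)/(1/2)) = (5/8) × log₂(5/4) = 0.2012
  i=2: (1/4) × log₂((1/4)/(3/8)) = (1/4) × log₂(2/3) = -0.1462
D(P||Q) = 0.0000 + 0.2012 - 0.1462
  = 0.0550 bits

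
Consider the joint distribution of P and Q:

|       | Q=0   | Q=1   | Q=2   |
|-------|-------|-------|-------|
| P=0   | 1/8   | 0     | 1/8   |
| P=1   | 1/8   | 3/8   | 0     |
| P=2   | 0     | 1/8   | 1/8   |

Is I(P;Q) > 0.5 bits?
Marginal P(P) (row sums):
  P(P=0) = 1/8 + 0 + 1/8 = 1/4
  P(P=1) = 1/8 + 3/8 + 0 = 1/2
  P(P=2) = 0 + 1/8 + 1/8 = 1/4
Marginal P(Q) (column sums):
  P(Q=0) = 1/8 + 1/8 + 0 = 1/4
  P(Q=1) = 0 + 3/8 + 1/8 = 1/2
  P(Q=2) = 1/8 + 0 + 1/8 = 1/4

H(P) = -[(1/4)·log₂(1/4) + (1/2)·log₂(1/2) + (1/4)·log₂(1/4)]
  = 0.5000 + 0.5000 + 0.5000
  = 1.5000 bits
H(Q) = -[(1/4)·log₂(1/4) + (1/2)·log₂(1/2) + (1/4)·log₂(1/4)]
  = 0.5000 + 0.5000 + 0.5000
  = 1.5000 bits
H(P,Q) = -[(1/8)·log₂(1/8) + (1/8)·log₂(1/8) + (1/8)·log₂(1/8) + (3/8)·log₂(3/8) + (1/8)·log₂(1/8) + (1/8)·log₂(1/8)]
  = 0.3750 + 0.3750 + 0.3750 + 0.5306 + 0.3750 + 0.3750
  = 2.4056 bits

I(P;Q) = H(P) + H(Q) - H(P,Q)
  = 1.5000 + 1.5000 - 2.4056
  = 0.5944 bits

Yes. I(P;Q) = 0.5944 bits, which is > 0.5 bits.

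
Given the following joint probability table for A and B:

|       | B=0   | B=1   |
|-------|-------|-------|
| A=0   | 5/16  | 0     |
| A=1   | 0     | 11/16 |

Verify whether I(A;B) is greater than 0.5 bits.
Marginal P(A) (row sums):
  P(A=0) = 5/16 + 0 = 5/16
  P(A=1) = 0 + 11/16 = 11/16
Marginal P(B) (column sums):
  P(B=0) = 5/16 + 0 = 5/16
  P(B=1) = 0 + 11/16 = 11/16

H(A) = -[(5/16)·log₂(5/16) + (11/16)·log₂(11/16)]
  = 0.5244 + 0.3716
  = 0.8960 bits
H(B) = -[(5/16)·log₂(5/16) + (11/16)·log₂(11/16)]
  = 0.5244 + 0.3716
  = 0.8960 bits
H(A,B) = -[(5/16)·log₂(5/16) + (11/16)·log₂(11/16)]
  = 0.5244 + 0.3716
  = 0.8960 bits

I(A;B) = H(A) + H(B) - H(A,B)
  = 0.8960 + 0.8960 - 0.8960
  = 0.8960 bits

Yes. I(A;B) = 0.8960 bits, which is > 0.5 bits.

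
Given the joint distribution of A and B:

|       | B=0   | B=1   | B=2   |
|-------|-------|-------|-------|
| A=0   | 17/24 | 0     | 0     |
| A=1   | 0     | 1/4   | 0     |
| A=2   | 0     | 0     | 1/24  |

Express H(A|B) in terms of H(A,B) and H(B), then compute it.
H(A|B) = H(A,B) - H(B)

Marginal P(B) (column sums):
  P(B=0) = 17/24 + 0 + 0 = 17/24
  P(B=1) = 0 + 1/4 + 0 = 1/4
  P(B=2) = 0 + 0 + 1/24 = 1/24

H(A,B) = -[(17/24)·log₂(17/24) + (1/4)·log₂(1/4) + (1/24)·log₂(1/24)]
  = 0.3524 + 0.5000 + 0.1910
  = 1.0434 bits
H(B) = -[(17/24)·log₂(17/24) + (1/4)·log₂(1/4) + (1/24)·log₂(1/24)]
  = 0.3524 + 0.5000 + 0.1910
  = 1.0434 bits

H(A|B) = 1.0434 - 1.0434 = 0.0000 bits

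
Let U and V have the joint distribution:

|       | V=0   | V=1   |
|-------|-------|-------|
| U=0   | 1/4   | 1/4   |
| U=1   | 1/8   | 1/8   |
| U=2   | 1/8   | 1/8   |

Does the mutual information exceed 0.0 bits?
Marginal P(U) (row sums):
  P(U=0) = 1/4 + 1/4 = 1/2
  P(U=1) = 1/8 + 1/8 = 1/4
  P(U=2) = 1/8 + 1/8 = 1/4
Marginal P(V) (column sums):
  P(V=0) = 1/4 + 1/8 + 1/8 = 1/2
  P(V=1) = 1/4 + 1/8 + 1/8 = 1/2

H(U) = -[(1/2)·log₂(1/2) + (1/4)·log₂(1/4) + (1/4)·log₂(1/4)]
  = 0.5000 + 0.5000 + 0.5000
  = 1.5000 bits
H(V) = -[(1/2)·log₂(1/2) + (1/2)·log₂(1/2)]
  = 0.5000 + 0.5000
  = 1.0000 bits
H(U,V) = -[(1/4)·log₂(1/4) + (1/4)·log₂(1/4) + (1/8)·log₂(1/8) + (1/8)·log₂(1/8) + (1/8)·log₂(1/8) + (1/8)·log₂(1/8)]
  = 0.5000 + 0.5000 + 0.3750 + 0.3750 + 0.3750 + 0.3750
  = 2.5000 bits

I(U;V) = H(U) + H(V) - H(U,V)
  = 1.5000 + 1.0000 - 2.5000
  = 0.0000 bits

No. I(U;V) = 0.0000 bits, which is ≤ 0.0 bits.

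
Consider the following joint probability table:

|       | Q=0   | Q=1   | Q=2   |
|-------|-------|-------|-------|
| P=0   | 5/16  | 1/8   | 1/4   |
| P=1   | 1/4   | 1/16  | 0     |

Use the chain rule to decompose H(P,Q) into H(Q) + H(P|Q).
By the chain rule: H(P,Q) = H(Q) + H(P|Q)

Marginal P(Q) (column sums):
  P(Q=0) = 5/16 + 1/4 = 9/16
  P(Q=1) = 1/8 + 1/16 = 3/16
  P(Q=2) = 1/4 + 0 = 1/4
H(Q) = -[(9/16)·log₂(9/16) + (3/16)·log₂(3/16) + (1/4)·log₂(1/4)]
  = 0.4669 + 0.4528 + 0.5000
  = 1.4197 bits
H(P|Q) = -Σ P(P,Q)·log₂ P(P|Q), where P(P|Q) = P(P,Q) / P(Q)
  (cells with P(P,Q) = 0 contribute 0)
  (P=0,Q=0): P(P|Q) = (5/16)/(9/16) = 5/9;  -(5/16)·log₂(5/9) = 0.2650
  (P=0,Q=1): P(P|Q) = (1/8)/(3/16) = 2/3;  -(1/8)·log₂(2/3) = 0.0731
  (P=0,Q=2): P(P|Q) = (1/4)/(1/4) = 1;  -(1/4)·log₂(1) = 0.0000
  (P=1,Q=0): P(P|Q) = (1/4)/(9/16) = 4/9;  -(1/4)·log₂(4/9) = 0.2925
  (P=1,Q=1): P(P|Q) = (1/16)/(3/16) = 1/3;  -(1/16)·log₂(1/3) = 0.0991
H(P|Q) = 0.2650 + 0.0731 + 0.0000 + 0.2925 + 0.0991
  = 0.7297 bits

H(P,Q) = H(Q) + H(P|Q) = 1.4197 + 0.7297 = 2.1494 bits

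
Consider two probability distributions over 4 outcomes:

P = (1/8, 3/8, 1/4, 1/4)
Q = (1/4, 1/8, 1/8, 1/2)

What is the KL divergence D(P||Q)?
D(P||Q) = Σ P(i) log₂(P(i)/Q(i))
  i=0: (1/8) × log₂((1/8)/(1/4)) = (1/8) × log₂(1/2) = -0.1250
  i=1: (3/8) × log₂((3/8)/(1/8)) = (3/8) × log₂(3) = 0.5944
  i=2: (1/4) × log₂((1/4)/(1/8)) = (1/4) × log₂(2) = 0.2500
  i=3: (1/4) × log₂((1/4)/(1/2)) = (1/4) × log₂(1/2) = -0.2500
D(P||Q) = -0.1250 + 0.5944 + 0.2500 - 0.2500
  = 0.4694 bits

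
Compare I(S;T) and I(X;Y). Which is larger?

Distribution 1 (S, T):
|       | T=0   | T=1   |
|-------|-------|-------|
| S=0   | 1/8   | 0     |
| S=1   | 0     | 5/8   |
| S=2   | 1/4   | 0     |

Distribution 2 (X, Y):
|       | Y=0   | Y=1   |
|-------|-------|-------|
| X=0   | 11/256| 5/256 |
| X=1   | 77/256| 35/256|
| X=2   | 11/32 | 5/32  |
Distribution 1 (S, T):
Marginal P(S) (row sums):
  P(S=0) = 1/8 + 0 = 1/8
  P(S=1) = 0 + 5/8 = 5/8
  P(S=2) = 1/4 + 0 = 1/4
Marginal P(T) (column sums):
  P(T=0) = 1/8 + 0 + 1/4 = 3/8
  P(T=1) = 0 + 5/8 + 0 = 5/8

H(S) = -[(1/8)·log₂(1/8) + (5/8)·log₂(5/8) + (1/4)·log₂(1/4)]
  = 0.3750 + 0.4238 + 0.5000
  = 1.2988 bits
H(T) = -[(3/8)·log₂(3/8) + (5/8)·log₂(5/8)]
  = 0.5306 + 0.4238
  = 0.9544 bits
H(S,T) = -[(1/8)·log₂(1/8) + (5/8)·log₂(5/8) + (1/4)·log₂(1/4)]
  = 0.3750 + 0.4238 + 0.5000
  = 1.2988 bits

I(S;T) = H(S) + H(T) - H(S,T)
  = 1.2988 + 0.9544 - 1.2988
  = 0.9544 bits

Distribution 2 (X, Y):
Marginal P(X) (row sums):
  P(X=0) = 11/256 + 5/256 = 1/16
  P(X=1) = 77/256 + 35/256 = 7/16
  P(X=2) = 11/32 + 5/32 = 1/2
Marginal P(Y) (column sums):
  P(Y=0) = 11/256 + 77/256 + 11/32 = 11/16
  P(Y=1) = 5/256 + 35/256 + 5/32 = 5/16

H(X) = -[(1/16)·log₂(1/16) + (7/16)·log₂(7/16) + (1/2)·log₂(1/2)]
  = 0.2500 + 0.5218 + 0.5000
  = 1.2718 bits
H(Y) = -[(11/16)·log₂(11/16) + (5/16)·log₂(5/16)]
  = 0.3716 + 0.5244
  = 0.8960 bits
H(X,Y) = -[(11/256)·log₂(11/256) + (5/256)·log₂(5/256) + (77/256)·log₂(77/256) + (35/256)·log₂(35/256) + (11/32)·log₂(11/32) + (5/32)·log₂(5/32)]
  = 0.1951 + 0.1109 + 0.5213 + 0.3925 + 0.5296 + 0.4184
  = 2.1678 bits

I(X;Y) = H(X) + H(Y) - H(X,Y)
  = 1.2718 + 0.8960 - 2.1678
  = 0.0000 bits

I(S;T) = 0.9544 bits > I(X;Y) = 0.0000 bits, so (S, T) has the higher mutual information (stronger dependence).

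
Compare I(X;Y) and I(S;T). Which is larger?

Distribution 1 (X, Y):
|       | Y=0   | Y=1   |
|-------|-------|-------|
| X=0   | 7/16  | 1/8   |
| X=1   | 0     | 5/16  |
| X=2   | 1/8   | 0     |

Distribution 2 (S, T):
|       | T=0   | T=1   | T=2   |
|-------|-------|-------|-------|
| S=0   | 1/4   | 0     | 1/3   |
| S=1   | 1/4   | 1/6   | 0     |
Distribution 1 (X, Y):
Marginal P(X) (row sums):
  P(X=0) = 7/16 + 1/8 = 9/16
  P(X=1) = 0 + 5/16 = 5/16
  P(X=2) = 1/8 + 0 = 1/8
Marginal P(Y) (column sums):
  P(Y=0) = 7/16 + 0 + 1/8 = 9/16
  P(Y=1) = 1/8 + 5/16 + 0 = 7/16

H(X) = -[(9/16)·log₂(9/16) + (5/16)·log₂(5/16) + (1/8)·log₂(1/8)]
  = 0.4669 + 0.5244 + 0.3750
  = 1.3663 bits
H(Y) = -[(9/16)·log₂(9/16) + (7/16)·log₂(7/16)]
  = 0.4669 + 0.5218
  = 0.9887 bits
H(X,Y) = -[(7/16)·log₂(7/16) + (1/8)·log₂(1/8) + (5/16)·log₂(5/16) + (1/8)·log₂(1/8)]
  = 0.5218 + 0.3750 + 0.5244 + 0.3750
  = 1.7962 bits

I(X;Y) = H(X) + H(Y) - H(X,Y)
  = 1.3663 + 0.9887 - 1.7962
  = 0.5588 bits

Distribution 2 (S, T):
Marginal P(S) (row sums):
  P(S=0) = 1/4 + 0 + 1/3 = 7/12
  P(S=1) = 1/4 + 1/6 + 0 = 5/12
Marginal P(T) (column sums):
  P(T=0) = 1/4 + 1/4 = 1/2
  P(T=1) = 0 + 1/6 = 1/6
  P(T=2) = 1/3 + 0 = 1/3

H(S) = -[(7/12)·log₂(7/12) + (5/12)·log₂(5/12)]
  = 0.4536 + 0.5263
  = 0.9799 bits
H(T) = -[(1/2)·log₂(1/2) + (1/6)·log₂(1/6) + (1/3)·log₂(1/3)]
  = 0.5000 + 0.4308 + 0.5283
  = 1.4591 bits
H(S,T) = -[(1/4)·log₂(1/4) + (1/3)·log₂(1/3) + (1/4)·log₂(1/4) + (1/6)·log₂(1/6)]
  = 0.5000 + 0.5283 + 0.5000 + 0.4308
  = 1.9591 bits

I(S;T) = H(S) + H(T) - H(S,T)
  = 0.9799 + 1.4591 - 1.9591
  = 0.4799 bits

I(X;Y) = 0.5588 bits > I(S;T) = 0.4799 bits, so (X, Y) has the higher mutual information (stronger dependence).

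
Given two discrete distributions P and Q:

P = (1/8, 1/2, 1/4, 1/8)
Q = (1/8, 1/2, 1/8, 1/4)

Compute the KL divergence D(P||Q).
D(P||Q) = Σ P(i) log₂(P(i)/Q(i))
  i=0: (1/8) × log₂((1/8)/(1/8)) = (1/8) × log₂(1) = 0.0000
  i=1: (1/2) × log₂((1/2)/(1/2)) = (1/2) × log₂(1) = 0.0000
  i=2: (1/4) × log₂((1/4)/(1/8)) = (1/4) × log₂(2) = 0.2500
  i=3: (1/8) × log₂((1/8)/(1/4)) = (1/8) × log₂(1/2) = -0.1250
D(P||Q) = 0.0000 + 0.0000 + 0.2500 - 0.1250
  = 0.1250 bits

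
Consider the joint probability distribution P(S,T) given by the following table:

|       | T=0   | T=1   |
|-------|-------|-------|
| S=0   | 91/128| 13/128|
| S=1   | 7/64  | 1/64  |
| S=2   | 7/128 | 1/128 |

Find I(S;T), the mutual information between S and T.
Marginal P(S) (row sums):
  P(S=0) = 91/128 + 13/128 = 13/16
  P(S=1) = 7/64 + 1/64 = 1/8
  P(S=2) = 7/128 + 1/128 = 1/16
Marginal P(T) (column sums):
  P(T=0) = 91/128 + 7/64 + 7/128 = 7/8
  P(T=1) = 13/128 + 1/64 + 1/128 = 1/8

H(S) = -[(13/16)·log₂(13/16) + (1/8)·log₂(1/8) + (1/16)·log₂(1/16)]
  = 0.2434 + 0.3750 + 0.2500
  = 0.8684 bits
H(T) = -[(7/8)·log₂(7/8) + (1/8)·log₂(1/8)]
  = 0.1686 + 0.3750
  = 0.5436 bits
H(S,T) = -[(91/128)·log₂(91/128) + (13/128)·log₂(13/128) + (7/64)·log₂(7/64) + (1/64)·log₂(1/64) + (7/128)·log₂(7/128) + (1/128)·log₂(1/128)]
  = 0.3499 + 0.3351 + 0.3492 + 0.0938 + 0.2293 + 0.0547
  = 1.4120 bits

I(S;T) = H(S) + H(T) - H(S,T)
  = 0.8684 + 0.5436 - 1.4120
  = 0.0000 bits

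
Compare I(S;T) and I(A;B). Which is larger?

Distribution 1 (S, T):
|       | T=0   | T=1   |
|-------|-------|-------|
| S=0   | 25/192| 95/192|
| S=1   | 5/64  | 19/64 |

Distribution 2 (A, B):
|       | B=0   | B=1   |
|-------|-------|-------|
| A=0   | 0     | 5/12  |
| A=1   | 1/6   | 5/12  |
Distribution 1 (S, T):
Marginal P(S) (row sums):
  P(S=0) = 25/192 + 95/192 = 5/8
  P(S=1) = 5/64 + 19/64 = 3/8
Marginal P(T) (column sums):
  P(T=0) = 25/192 + 5/64 = 5/24
  P(T=1) = 95/192 + 19/64 = 19/24

H(S) = -[(5/8)·log₂(5/8) + (3/8)·log₂(3/8)]
  = 0.4238 + 0.5306
  = 0.9544 bits
H(T) = -[(5/24)·log₂(5/24) + (19/24)·log₂(19/24)]
  = 0.4715 + 0.2668
  = 0.7383 bits
H(S,T) = -[(25/192)·log₂(25/192) + (95/192)·log₂(95/192) + (5/64)·log₂(5/64) + (19/64)·log₂(19/64)]
  = 0.3830 + 0.5023 + 0.2873 + 0.5201
  = 1.6927 bits

I(S;T) = H(S) + H(T) - H(S,T)
  = 0.9544 + 0.7383 - 1.6927
  = 0.0000 bits

Distribution 2 (A, B):
Marginal P(A) (row sums):
  P(A=0) = 0 + 5/12 = 5/12
  P(A=1) = 1/6 + 5/12 = 7/12
Marginal P(B) (column sums):
  P(B=0) = 0 + 1/6 = 1/6
  P(B=1) = 5/12 + 5/12 = 5/6

H(A) = -[(5/12)·log₂(5/12) + (7/12)·log₂(7/12)]
  = 0.5263 + 0.4536
  = 0.9799 bits
H(B) = -[(1/6)·log₂(1/6) + (5/6)·log₂(5/6)]
  = 0.4308 + 0.2192
  = 0.6500 bits
H(A,B) = -[(5/12)·log₂(5/12) + (1/6)·log₂(1/6) + (5/12)·log₂(5/12)]
  = 0.5263 + 0.4308 + 0.5263
  = 1.4834 bits

I(A;B) = H(A) + H(B) - H(A,B)
  = 0.9799 + 0.6500 - 1.4834
  = 0.1465 bits

I(A;B) = 0.1465 bits > I(S;T) = 0.0000 bits, so (A, B) has the higher mutual information (stronger dependence).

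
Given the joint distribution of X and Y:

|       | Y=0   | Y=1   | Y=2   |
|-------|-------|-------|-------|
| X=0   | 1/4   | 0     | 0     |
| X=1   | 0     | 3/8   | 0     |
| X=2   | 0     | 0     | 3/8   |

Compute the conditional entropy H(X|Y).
Marginal P(Y) (column sums):
  P(Y=0) = 1/4 + 0 + 0 = 1/4
  P(Y=1) = 0 + 3/8 + 0 = 3/8
  P(Y=2) = 0 + 0 + 3/8 = 3/8

H(X|Y) = -Σ P(X,Y)·log₂ P(X|Y), where P(X|Y) = P(X,Y) / P(Y)
  (cells with P(X,Y) = 0 contribute 0)
  (X=0,Y=0): P(X|Y) = (1/4)/(1/4) = 1;  -(1/4)·log₂(1) = 0.0000
  (X=1,Y=1): P(X|Y) = (3/8)/(3/8) = 1;  -(3/8)·log₂(1) = 0.0000
  (X=2,Y=2): P(X|Y) = (3/8)/(3/8) = 1;  -(3/8)·log₂(1) = 0.0000
H(X|Y) = 0.0000 + 0.0000 + 0.0000
  = 0.0000 bits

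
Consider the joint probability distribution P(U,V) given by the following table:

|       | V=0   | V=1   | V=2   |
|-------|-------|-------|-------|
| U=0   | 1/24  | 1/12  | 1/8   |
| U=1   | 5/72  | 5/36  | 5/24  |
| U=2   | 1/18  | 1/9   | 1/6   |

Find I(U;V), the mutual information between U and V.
Marginal P(U) (row sums):
  P(U=0) = 1/24 + 1/12 + 1/8 = 1/4
  P(U=1) = 5/72 + 5/36 + 5/24 = 5/12
  P(U=2) = 1/18 + 1/9 + 1/6 = 1/3
Marginal P(V) (column sums):
  P(V=0) = 1/24 + 5/72 + 1/18 = 1/6
  P(V=1) = 1/12 + 5/36 + 1/9 = 1/3
  P(V=2) = 1/8 + 5/24 + 1/6 = 1/2

H(U) = -[(1/4)·log₂(1/4) + (5/12)·log₂(5/12) + (1/3)·log₂(1/3)]
  = 0.5000 + 0.5263 + 0.5283
  = 1.5546 bits
H(V) = -[(1/6)·log₂(1/6) + (1/3)·log₂(1/3) + (1/2)·log₂(1/2)]
  = 0.4308 + 0.5283 + 0.5000
  = 1.4591 bits
H(U,V) = -[(1/24)·log₂(1/24) + (1/12)·log₂(1/12) + (1/8)·log₂(1/8) + (5/72)·log₂(5/72) + (5/36)·log₂(5/36) + (5/24)·log₂(5/24) + (1/18)·log₂(1/18) + (1/9)·log₂(1/9) + (1/6)·log₂(1/6)]
  = 0.1910 + 0.2987 + 0.3750 + 0.2672 + 0.3956 + 0.4715 + 0.2317 + 0.3522 + 0.4308
  = 3.0137 bits

I(U;V) = H(U) + H(V) - H(U,V)
  = 1.5546 + 1.4591 - 3.0137
  = 0.0000 bits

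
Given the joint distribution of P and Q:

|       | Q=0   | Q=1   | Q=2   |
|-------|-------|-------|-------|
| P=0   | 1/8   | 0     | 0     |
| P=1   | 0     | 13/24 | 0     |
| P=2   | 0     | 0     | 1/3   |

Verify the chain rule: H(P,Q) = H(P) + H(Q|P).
Left side:
H(P,Q) = -[(1/8)·log₂(1/8) + (13/24)·log₂(13/24) + (1/3)·log₂(1/3)]
  = 0.3750 + 0.4791 + 0.5283
  = 1.3824 bits

Right side:
Marginal P(P) (row sums):
  P(P=0) = 1/8 + 0 + 0 = 1/8
  P(P=1) = 0 + 13/24 + 0 = 13/24
  P(P=2) = 0 + 0 + 1/3 = 1/3
H(P) = -[(1/8)·log₂(1/8) + (13/24)·log₂(13/24) + (1/3)·log₂(1/3)]
  = 0.3750 + 0.4791 + 0.5283
  = 1.3824 bits
H(Q|P) = -Σ P(P,Q)·log₂ P(Q|P), where P(Q|P) = P(P,Q) / P(P)
  (cells with P(P,Q) = 0 contribute 0)
  (P=0,Q=0): P(Q|P) = (1/8)/(1/8) = 1;  -(1/8)·log₂(1) = 0.0000
  (P=1,Q=1): P(Q|P) = (13/24)/(13/24) = 1;  -(13/24)·log₂(1) = 0.0000
  (P=2,Q=2): P(Q|P) = (1/3)/(1/3) = 1;  -(1/3)·log₂(1) = 0.0000
H(Q|P) = 0.0000 + 0.0000 + 0.0000
  = 0.0000 bits
H(P) + H(Q|P) = 1.3824 + 0.0000 = 1.3824 bits

Both sides equal 1.3824 bits, so the chain rule holds ✓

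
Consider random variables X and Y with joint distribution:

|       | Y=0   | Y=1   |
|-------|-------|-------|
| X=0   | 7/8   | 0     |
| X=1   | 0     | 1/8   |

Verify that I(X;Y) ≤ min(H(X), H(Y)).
Marginal P(X) (row sums):
  P(X=0) = 7/8 + 0 = 7/8
  P(X=1) = 0 + 1/8 = 1/8
Marginal P(Y) (column sums):
  P(Y=0) = 7/8 + 0 = 7/8
  P(Y=1) = 0 + 1/8 = 1/8

H(X) = -[(7/8)·log₂(7/8) + (1/8)·log₂(1/8)]
  = 0.1686 + 0.3750
  = 0.5436 bits
H(Y) = -[(7/8)·log₂(7/8) + (1/8)·log₂(1/8)]
  = 0.1686 + 0.3750
  = 0.5436 bits
H(X,Y) = -[(7/8)·log₂(7/8) + (1/8)·log₂(1/8)]
  = 0.1686 + 0.3750
  = 0.5436 bits

I(X;Y) = H(X) + H(Y) - H(X,Y)
  = 0.5436 + 0.5436 - 0.5436
  = 0.5436 bits

min(H(X), H(Y)) = min(0.5436, 0.5436) = 0.5436 bits
Since 0.5436 ≤ 0.5436, the bound is satisfied ✓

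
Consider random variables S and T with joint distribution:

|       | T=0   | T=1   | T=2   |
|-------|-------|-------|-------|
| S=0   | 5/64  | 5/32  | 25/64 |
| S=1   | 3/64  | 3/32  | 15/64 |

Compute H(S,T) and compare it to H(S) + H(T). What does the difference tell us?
Marginal P(S) (row sums):
  P(S=0) = 5/64 + 5/32 + 25/64 = 5/8
  P(S=1) = 3/64 + 3/32 + 15/64 = 3/8
Marginal P(T) (column sums):
  P(T=0) = 5/64 + 3/64 = 1/8
  P(T=1) = 5/32 + 3/32 = 1/4
  P(T=2) = 25/64 + 15/64 = 5/8

H(S,T) = -[(5/64)·log₂(5/64) + (5/32)·log₂(5/32) + (25/64)·log₂(25/64) + (3/64)·log₂(3/64) + (3/32)·log₂(3/32) + (15/64)·log₂(15/64)]
  = 0.2873 + 0.4184 + 0.5297 + 0.2070 + 0.3202 + 0.4906
  = 2.2532 bits
H(S) = -[(5/8)·log₂(5/8) + (3/8)·log₂(3/8)]
  = 0.4238 + 0.5306
  = 0.9544 bits
H(T) = -[(1/8)·log₂(1/8) + (1/4)·log₂(1/4) + (5/8)·log₂(5/8)]
  = 0.3750 + 0.5000 + 0.4238
  = 1.2988 bits

H(S) + H(T) = 0.9544 + 1.2988 = 2.2532 bits
Difference: H(S) + H(T) - H(S,T) = 2.2532 - 2.2532 = 0.0000 bits = I(S;T)

The difference is the mutual information; it is 0 here, so S and T are independent (the joint entropy equals the sum of the marginal entropies).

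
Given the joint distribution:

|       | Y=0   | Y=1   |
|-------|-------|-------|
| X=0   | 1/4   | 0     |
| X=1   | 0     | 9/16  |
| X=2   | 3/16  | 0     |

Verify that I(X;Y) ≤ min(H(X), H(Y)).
Marginal P(X) (row sums):
  P(X=0) = 1/4 + 0 = 1/4
  P(X=1) = 0 + 9/16 = 9/16
  P(X=2) = 3/16 + 0 = 3/16
Marginal P(Y) (column sums):
  P(Y=0) = 1/4 + 0 + 3/16 = 7/16
  P(Y=1) = 0 + 9/16 + 0 = 9/16

H(X) = -[(1/4)·log₂(1/4) + (9/16)·log₂(9/16) + (3/16)·log₂(3/16)]
  = 0.5000 + 0.4669 + 0.4528
  = 1.4197 bits
H(Y) = -[(7/16)·log₂(7/16) + (9/16)·log₂(9/16)]
  = 0.5218 + 0.4669
  = 0.9887 bits
H(X,Y) = -[(1/4)·log₂(1/4) + (9/16)·log₂(9/16) + (3/16)·log₂(3/16)]
  = 0.5000 + 0.4669 + 0.4528
  = 1.4197 bits

I(X;Y) = H(X) + H(Y) - H(X,Y)
  = 1.4197 + 0.9887 - 1.4197
  = 0.9887 bits

min(H(X), H(Y)) = min(1.4197, 0.9887) = 0.9887 bits
Since 0.9887 ≤ 0.9887, the bound is satisfied ✓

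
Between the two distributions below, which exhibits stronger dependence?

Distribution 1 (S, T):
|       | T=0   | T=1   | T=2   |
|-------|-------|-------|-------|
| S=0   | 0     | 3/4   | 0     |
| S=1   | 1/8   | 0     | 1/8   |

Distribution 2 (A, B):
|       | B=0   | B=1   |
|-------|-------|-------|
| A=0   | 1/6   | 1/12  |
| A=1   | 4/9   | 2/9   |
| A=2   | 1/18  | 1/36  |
Distribution 1 (S, T):
Marginal P(S) (row sums):
  P(S=0) = 0 + 3/4 + 0 = 3/4
  P(S=1) = 1/8 + 0 + 1/8 = 1/4
Marginal P(T) (column sums):
  P(T=0) = 0 + 1/8 = 1/8
  P(T=1) = 3/4 + 0 = 3/4
  P(T=2) = 0 + 1/8 = 1/8

H(S) = -[(3/4)·log₂(3/4) + (1/4)·log₂(1/4)]
  = 0.3113 + 0.5000
  = 0.8113 bits
H(T) = -[(1/8)·log₂(1/8) + (3/4)·log₂(3/4) + (1/8)·log₂(1/8)]
  = 0.3750 + 0.3113 + 0.3750
  = 1.0613 bits
H(S,T) = -[(3/4)·log₂(3/4) + (1/8)·log₂(1/8) + (1/8)·log₂(1/8)]
  = 0.3113 + 0.3750 + 0.3750
  = 1.0613 bits

I(S;T) = H(S) + H(T) - H(S,T)
  = 0.8113 + 1.0613 - 1.0613
  = 0.8113 bits

Distribution 2 (A, B):
Marginal P(A) (row sums):
  P(A=0) = 1/6 + 1/12 = 1/4
  P(A=1) = 4/9 + 2/9 = 2/3
  P(A=2) = 1/18 + 1/36 = 1/12
Marginal P(B) (column sums):
  P(B=0) = 1/6 + 4/9 + 1/18 = 2/3
  P(B=1) = 1/12 + 2/9 + 1/36 = 1/3

H(A) = -[(1/4)·log₂(1/4) + (2/3)·log₂(2/3) + (1/12)·log₂(1/12)]
  = 0.5000 + 0.3900 + 0.2987
  = 1.1887 bits
H(B) = -[(2/3)·log₂(2/3) + (1/3)·log₂(1/3)]
  = 0.3900 + 0.5283
  = 0.9183 bits
H(A,B) = -[(1/6)·log₂(1/6) + (1/12)·log₂(1/12) + (4/9)·log₂(4/9) + (2/9)·log₂(2/9) + (1/18)·log₂(1/18) + (1/36)·log₂(1/36)]
  = 0.4308 + 0.2987 + 0.5200 + 0.4822 + 0.2317 + 0.1436
  = 2.1070 bits

I(A;B) = H(A) + H(B) - H(A,B)
  = 1.1887 + 0.9183 - 2.1070
  = 0.0000 bits

I(S;T) = 0.8113 bits > I(A;B) = 0.0000 bits, so (S, T) has the higher mutual information (stronger dependence).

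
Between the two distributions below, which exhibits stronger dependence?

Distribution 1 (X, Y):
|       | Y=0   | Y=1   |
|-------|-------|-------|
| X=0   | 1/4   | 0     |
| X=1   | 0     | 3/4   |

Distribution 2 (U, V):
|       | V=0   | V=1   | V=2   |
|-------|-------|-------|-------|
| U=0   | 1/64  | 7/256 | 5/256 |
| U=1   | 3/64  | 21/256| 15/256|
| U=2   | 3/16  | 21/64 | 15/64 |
Distribution 1 (X, Y):
Marginal P(X) (row sums):
  P(X=0) = 1/4 + 0 = 1/4
  P(X=1) = 0 + 3/4 = 3/4
Marginal P(Y) (column sums):
  P(Y=0) = 1/4 + 0 = 1/4
  P(Y=1) = 0 + 3/4 = 3/4

H(X) = -[(1/4)·log₂(1/4) + (3/4)·log₂(3/4)]
  = 0.5000 + 0.3113
  = 0.8113 bits
H(Y) = -[(1/4)·log₂(1/4) + (3/4)·log₂(3/4)]
  = 0.5000 + 0.3113
  = 0.8113 bits
H(X,Y) = -[(1/4)·log₂(1/4) + (3/4)·log₂(3/4)]
  = 0.5000 + 0.3113
  = 0.8113 bits

I(X;Y) = H(X) + H(Y) - H(X,Y)
  = 0.8113 + 0.8113 - 0.8113
  = 0.8113 bits

Distribution 2 (U, V):
Marginal P(U) (row sums):
  P(U=0) = 1/64 + 7/256 + 5/256 = 1/16
  P(U=1) = 3/64 + 21/256 + 15/256 = 3/16
  P(U=2) = 3/16 + 21/64 + 15/64 = 3/4
Marginal P(V) (column sums):
  P(V=0) = 1/64 + 3/64 + 3/16 = 1/4
  P(V=1) = 7/256 + 21/256 + 21/64 = 7/16
  P(V=2) = 5/256 + 15/256 + 15/64 = 5/16

H(U) = -[(1/16)·log₂(1/16) + (3/16)·log₂(3/16) + (3/4)·log₂(3/4)]
  = 0.2500 + 0.4528 + 0.3113
  = 1.0141 bits
H(V) = -[(1/4)·log₂(1/4) + (7/16)·log₂(7/16) + (5/16)·log₂(5/16)]
  = 0.5000 + 0.5218 + 0.5244
  = 1.5462 bits
H(U,V) = -[(1/64)·log₂(1/64) + (7/256)·log₂(7/256) + (5/256)·log₂(5/256) + (3/64)·log₂(3/64) + (21/256)·log₂(21/256) + (15/256)·log₂(15/256) + (3/16)·log₂(3/16) + (21/64)·log₂(21/64) + (15/64)·log₂(15/64)]
  = 0.0938 + 0.1420 + 0.1109 + 0.2070 + 0.2959 + 0.2398 + 0.4528 + 0.5275 + 0.4906
  = 2.5603 bits

I(U;V) = H(U) + H(V) - H(U,V)
  = 1.0141 + 1.5462 - 2.5603
  = 0.0000 bits

I(X;Y) = 0.8113 bits > I(U;V) = 0.0000 bits, so (X, Y) has the higher mutual information (stronger dependence).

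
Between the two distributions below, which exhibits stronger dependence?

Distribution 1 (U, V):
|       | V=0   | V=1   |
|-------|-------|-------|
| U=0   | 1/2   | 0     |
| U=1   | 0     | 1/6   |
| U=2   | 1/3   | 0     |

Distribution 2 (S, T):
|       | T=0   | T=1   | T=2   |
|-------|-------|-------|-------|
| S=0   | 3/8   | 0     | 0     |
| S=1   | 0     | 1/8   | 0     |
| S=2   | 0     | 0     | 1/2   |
Distribution 1 (U, V):
Marginal P(U) (row sums):
  P(U=0) = 1/2 + 0 = 1/2
  P(U=1) = 0 + 1/6 = 1/6
  P(U=2) = 1/3 + 0 = 1/3
Marginal P(V) (column sums):
  P(V=0) = 1/2 + 0 + 1/3 = 5/6
  P(V=1) = 0 + 1/6 + 0 = 1/6

H(U) = -[(1/2)·log₂(1/2) + (1/6)·log₂(1/6) + (1/3)·log₂(1/3)]
  = 0.5000 + 0.4308 + 0.5283
  = 1.4591 bits
H(V) = -[(5/6)·log₂(5/6) + (1/6)·log₂(1/6)]
  = 0.2192 + 0.4308
  = 0.6500 bits
H(U,V) = -[(1/2)·log₂(1/2) + (1/6)·log₂(1/6) + (1/3)·log₂(1/3)]
  = 0.5000 + 0.4308 + 0.5283
  = 1.4591 bits

I(U;V) = H(U) + H(V) - H(U,V)
  = 1.4591 + 0.6500 - 1.4591
  = 0.6500 bits

Distribution 2 (S, T):
Marginal P(S) (row sums):
  P(S=0) = 3/8 + 0 + 0 = 3/8
  P(S=1) = 0 + 1/8 + 0 = 1/8
  P(S=2) = 0 + 0 + 1/2 = 1/2
Marginal P(T) (column sums):
  P(T=0) = 3/8 + 0 + 0 = 3/8
  P(T=1) = 0 + 1/8 + 0 = 1/8
  P(T=2) = 0 + 0 + 1/2 = 1/2

H(S) = -[(3/8)·log₂(3/8) + (1/8)·log₂(1/8) + (1/2)·log₂(1/2)]
  = 0.5306 + 0.3750 + 0.5000
  = 1.4056 bits
H(T) = -[(3/8)·log₂(3/8) + (1/8)·log₂(1/8) + (1/2)·log₂(1/2)]
  = 0.5306 + 0.3750 + 0.5000
  = 1.4056 bits
H(S,T) = -[(3/8)·log₂(3/8) + (1/8)·log₂(1/8) + (1/2)·log₂(1/2)]
  = 0.5306 + 0.3750 + 0.5000
  = 1.4056 bits

I(S;T) = H(S) + H(T) - H(S,T)
  = 1.4056 + 1.4056 - 1.4056
  = 1.4056 bits

I(S;T) = 1.4056 bits > I(U;V) = 0.6500 bits, so (S, T) has the higher mutual information (stronger dependence).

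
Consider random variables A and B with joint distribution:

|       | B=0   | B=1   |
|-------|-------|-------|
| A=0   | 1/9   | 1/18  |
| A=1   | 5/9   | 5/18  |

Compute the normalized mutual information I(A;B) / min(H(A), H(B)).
Marginal P(A) (row sums):
  P(A=0) = 1/9 + 1/18 = 1/6
  P(A=1) = 5/9 + 5/18 = 5/6
Marginal P(B) (column sums):
  P(B=0) = 1/9 + 5/9 = 2/3
  P(B=1) = 1/18 + 5/18 = 1/3

H(A) = -[(1/6)·log₂(1/6) + (5/6)·log₂(5/6)]
  = 0.4308 + 0.2192
  = 0.6500 bits
H(B) = -[(2/3)·log₂(2/3) + (1/3)·log₂(1/3)]
  = 0.3900 + 0.5283
  = 0.9183 bits
H(A,B) = -[(1/9)·log₂(1/9) + (1/18)·log₂(1/18) + (5/9)·log₂(5/9) + (5/18)·log₂(5/18)]
  = 0.3522 + 0.2317 + 0.4711 + 0.5133
  = 1.5683 bits

I(A;B) = H(A) + H(B) - H(A,B)
  = 0.6500 + 0.9183 - 1.5683
  = 0.0000 bits

min(H(A), H(B)) = min(0.6500, 0.9183) = 0.6500 bits
Normalized MI = 0.0000 / 0.6500 = 0.0000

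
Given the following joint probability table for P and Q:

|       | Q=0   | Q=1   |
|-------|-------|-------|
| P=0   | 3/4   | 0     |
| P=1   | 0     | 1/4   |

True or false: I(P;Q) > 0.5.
Marginal P(P) (row sums):
  P(P=0) = 3/4 + 0 = 3/4
  P(P=1) = 0 + 1/4 = 1/4
Marginal P(Q) (column sums):
  P(Q=0) = 3/4 + 0 = 3/4
  P(Q=1) = 0 + 1/4 = 1/4

H(P) = -[(3/4)·log₂(3/4) + (1/4)·log₂(1/4)]
  = 0.3113 + 0.5000
  = 0.8113 bits
H(Q) = -[(3/4)·log₂(3/4) + (1/4)·log₂(1/4)]
  = 0.3113 + 0.5000
  = 0.8113 bits
H(P,Q) = -[(3/4)·log₂(3/4) + (1/4)·log₂(1/4)]
  = 0.3113 + 0.5000
  = 0.8113 bits

I(P;Q) = H(P) + H(Q) - H(P,Q)
  = 0.8113 + 0.8113 - 0.8113
  = 0.8113 bits

True. I(P;Q) = 0.8113 bits, which is > 0.5 bits.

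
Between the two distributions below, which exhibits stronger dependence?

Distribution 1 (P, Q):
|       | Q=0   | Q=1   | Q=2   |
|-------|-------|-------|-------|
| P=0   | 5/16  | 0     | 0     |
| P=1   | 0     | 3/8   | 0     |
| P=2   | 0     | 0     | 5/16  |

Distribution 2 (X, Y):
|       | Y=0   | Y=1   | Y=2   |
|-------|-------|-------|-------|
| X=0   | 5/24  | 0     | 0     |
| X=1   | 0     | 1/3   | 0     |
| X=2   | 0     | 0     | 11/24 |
Distribution 1 (P, Q):
Marginal P(P) (row sums):
  P(P=0) = 5/16 + 0 + 0 = 5/16
  P(P=1) = 0 + 3/8 + 0 = 3/8
  P(P=2) = 0 + 0 + 5/16 = 5/16
Marginal P(Q) (column sums):
  P(Q=0) = 5/16 + 0 + 0 = 5/16
  P(Q=1) = 0 + 3/8 + 0 = 3/8
  P(Q=2) = 0 + 0 + 5/16 = 5/16

H(P) = -[(5/16)·log₂(5/16) + (3/8)·log₂(3/8) + (5/16)·log₂(5/16)]
  = 0.5244 + 0.5306 + 0.5244
  = 1.5794 bits
H(Q) = -[(5/16)·log₂(5/16) + (3/8)·log₂(3/8) + (5/16)·log₂(5/16)]
  = 0.5244 + 0.5306 + 0.5244
  = 1.5794 bits
H(P,Q) = -[(5/16)·log₂(5/16) + (3/8)·log₂(3/8) + (5/16)·log₂(5/16)]
  = 0.5244 + 0.5306 + 0.5244
  = 1.5794 bits

I(P;Q) = H(P) + H(Q) - H(P,Q)
  = 1.5794 + 1.5794 - 1.5794
  = 1.5794 bits

Distribution 2 (X, Y):
Marginal P(X) (row sums):
  P(X=0) = 5/24 + 0 + 0 = 5/24
  P(X=1) = 0 + 1/3 + 0 = 1/3
  P(X=2) = 0 + 0 + 11/24 = 11/24
Marginal P(Y) (column sums):
  P(Y=0) = 5/24 + 0 + 0 = 5/24
  P(Y=1) = 0 + 1/3 + 0 = 1/3
  P(Y=2) = 0 + 0 + 11/24 = 11/24

H(X) = -[(5/24)·log₂(5/24) + (1/3)·log₂(1/3) + (11/24)·log₂(11/24)]
  = 0.4715 + 0.5283 + 0.5159
  = 1.5157 bits
H(Y) = -[(5/24)·log₂(5/24) + (1/3)·log₂(1/3) + (11/24)·log₂(11/24)]
  = 0.4715 + 0.5283 + 0.5159
  = 1.5157 bits
H(X,Y) = -[(5/24)·log₂(5/24) + (1/3)·log₂(1/3) + (11/24)·log₂(11/24)]
  = 0.4715 + 0.5283 + 0.5159
  = 1.5157 bits

I(X;Y) = H(X) + H(Y) - H(X,Y)
  = 1.5157 + 1.5157 - 1.5157
  = 1.5157 bits

I(P;Q) = 1.5794 bits > I(X;Y) = 1.5157 bits, so (P, Q) has the higher mutual information (stronger dependence).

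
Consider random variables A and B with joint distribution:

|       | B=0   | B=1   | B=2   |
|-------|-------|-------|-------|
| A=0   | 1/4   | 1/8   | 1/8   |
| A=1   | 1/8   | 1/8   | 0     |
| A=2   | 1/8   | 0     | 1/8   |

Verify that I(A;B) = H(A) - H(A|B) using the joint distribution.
Left side, from I(A;B) = H(A) + H(B) - H(A,B):
Marginal P(A) (row sums):
  P(A=0) = 1/4 + 1/8 + 1/8 = 1/2
  P(A=1) = 1/8 + 1/8 + 0 = 1/4
  P(A=2) = 1/8 + 0 + 1/8 = 1/4
Marginal P(B) (column sums):
  P(B=0) = 1/4 + 1/8 + 1/8 = 1/2
  P(B=1) = 1/8 + 1/8 + 0 = 1/4
  P(B=2) = 1/8 + 0 + 1/8 = 1/4

H(A) = -[(1/2)·log₂(1/2) + (1/4)·log₂(1/4) + (1/4)·log₂(1/4)]
  = 0.5000 + 0.5000 + 0.5000
  = 1.5000 bits
H(B) = -[(1/2)·log₂(1/2) + (1/4)·log₂(1/4) + (1/4)·log₂(1/4)]
  = 0.5000 + 0.5000 + 0.5000
  = 1.5000 bits
H(A,B) = -[(1/4)·log₂(1/4) + (1/8)·log₂(1/8) + (1/8)·log₂(1/8) + (1/8)·log₂(1/8) + (1/8)·log₂(1/8) + (1/8)·log₂(1/8) + (1/8)·log₂(1/8)]
  = 0.5000 + 0.3750 + 0.3750 + 0.3750 + 0.3750 + 0.3750 + 0.3750
  = 2.7500 bits

I(A;B) = H(A) + H(B) - H(A,B)
  = 1.5000 + 1.5000 - 2.7500
  = 0.2500 bits

Right side, with H(A|B) computed directly from the conditional probabilities:
H(A|B) = -Σ P(A,B)·log₂ P(A|B), where P(A|B) = P(A,B) / P(B)
  (cells with P(A,B) = 0 contribute 0)
  (A=0,B=0): P(A|B) = (1/4)/(1/2) = 1/2;  -(1/4)·log₂(1/2) = 0.2500
  (A=0,B=1): P(A|B) = (1/8)/(1/4) = 1/2;  -(1/8)·log₂(1/2) = 0.1250
  (A=0,B=2): P(A|B) = (1/8)/(1/4) = 1/2;  -(1/8)·log₂(1/2) = 0.1250
  (A=1,B=0): P(A|B) = (1/8)/(1/2) = 1/4;  -(1/8)·log₂(1/4) = 0.2500
  (A=1,B=1): P(A|B) = (1/8)/(1/4) = 1/2;  -(1/8)·log₂(1/2) = 0.1250
  (A=2,B=0): P(A|B) = (1/8)/(1/2) = 1/4;  -(1/8)·log₂(1/4) = 0.2500
  (A=2,B=2): P(A|B) = (1/8)/(1/4) = 1/2;  -(1/8)·log₂(1/2) = 0.1250
H(A|B) = 0.2500 + 0.1250 + 0.1250 + 0.2500 + 0.1250 + 0.2500 + 0.1250
  = 1.2500 bits
H(A) - H(A|B) = 1.5000 - 1.2500 = 0.2500 bits

Both sides equal 0.2500 bits, so I(A;B) = H(A) - H(A|B) ✓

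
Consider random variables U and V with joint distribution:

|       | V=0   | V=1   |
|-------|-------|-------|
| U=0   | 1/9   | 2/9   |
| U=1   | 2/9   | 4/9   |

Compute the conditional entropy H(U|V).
Marginal P(V) (column sums):
  P(V=0) = 1/9 + 2/9 = 1/3
  P(V=1) = 2/9 + 4/9 = 2/3

H(U|V) = -Σ P(U,V)·log₂ P(U|V), where P(U|V) = P(U,V) / P(V)
  (U=0,V=0): P(U|V) = (1/9)/(1/3) = 1/3;  -(1/9)·log₂(1/3) = 0.1761
  (U=0,V=1): P(U|V) = (2/9)/(2/3) = 1/3;  -(2/9)·log₂(1/3) = 0.3522
  (U=1,V=0): P(U|V) = (2/9)/(1/3) = 2/3;  -(2/9)·log₂(2/3) = 0.1300
  (U=1,V=1): P(U|V) = (4/9)/(2/3) = 2/3;  -(4/9)·log₂(2/3) = 0.2600
H(U|V) = 0.1761 + 0.3522 + 0.1300 + 0.2600
  = 0.9183 bits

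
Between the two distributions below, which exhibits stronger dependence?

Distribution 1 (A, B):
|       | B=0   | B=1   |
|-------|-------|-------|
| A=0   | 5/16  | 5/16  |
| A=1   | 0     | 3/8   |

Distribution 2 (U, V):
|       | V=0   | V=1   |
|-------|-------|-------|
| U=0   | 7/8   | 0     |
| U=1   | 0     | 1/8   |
Distribution 1 (A, B):
Marginal P(A) (row sums):
  P(A=0) = 5/16 + 5/16 = 5/8
  P(A=1) = 0 + 3/8 = 3/8
Marginal P(B) (column sums):
  P(B=0) = 5/16 + 0 = 5/16
  P(B=1) = 5/16 + 3/8 = 11/16

H(A) = -[(5/8)·log₂(5/8) + (3/8)·log₂(3/8)]
  = 0.4238 + 0.5306
  = 0.9544 bits
H(B) = -[(5/16)·log₂(5/16) + (11/16)·log₂(11/16)]
  = 0.5244 + 0.3716
  = 0.8960 bits
H(A,B) = -[(5/16)·log₂(5/16) + (5/16)·log₂(5/16) + (3/8)·log₂(3/8)]
  = 0.5244 + 0.5244 + 0.5306
  = 1.5794 bits

I(A;B) = H(A) + H(B) - H(A,B)
  = 0.9544 + 0.8960 - 1.5794
  = 0.2710 bits

Distribution 2 (U, V):
Marginal P(U) (row sums):
  P(U=0) = 7/8 + 0 = 7/8
  P(U=1) = 0 + 1/8 = 1/8
Marginal P(V) (column sums):
  P(V=0) = 7/8 + 0 = 7/8
  P(V=1) = 0 + 1/8 = 1/8

H(U) = -[(7/8)·log₂(7/8) + (1/8)·log₂(1/8)]
  = 0.1686 + 0.3750
  = 0.5436 bits
H(V) = -[(7/8)·log₂(7/8) + (1/8)·log₂(1/8)]
  = 0.1686 + 0.3750
  = 0.5436 bits
H(U,V) = -[(7/8)·log₂(7/8) + (1/8)·log₂(1/8)]
  = 0.1686 + 0.3750
  = 0.5436 bits

I(U;V) = H(U) + H(V) - H(U,V)
  = 0.5436 + 0.5436 - 0.5436
  = 0.5436 bits

I(U;V) = 0.5436 bits > I(A;B) = 0.2710 bits, so (U, V) has the higher mutual information (stronger dependence).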